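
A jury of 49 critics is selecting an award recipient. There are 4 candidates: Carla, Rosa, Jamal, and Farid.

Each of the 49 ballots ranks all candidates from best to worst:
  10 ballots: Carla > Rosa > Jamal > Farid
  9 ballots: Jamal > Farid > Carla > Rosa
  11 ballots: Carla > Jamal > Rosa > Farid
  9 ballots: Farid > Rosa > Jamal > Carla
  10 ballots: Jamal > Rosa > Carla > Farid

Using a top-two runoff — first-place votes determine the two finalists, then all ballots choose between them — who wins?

Round 1 first-place votes: Carla 21, Rosa 0, Jamal 19, Farid 9. Carla and Jamal advance.
Runoff: Carla is ranked above Jamal on 21 ballots, Jamal above Carla on 28.

Jamal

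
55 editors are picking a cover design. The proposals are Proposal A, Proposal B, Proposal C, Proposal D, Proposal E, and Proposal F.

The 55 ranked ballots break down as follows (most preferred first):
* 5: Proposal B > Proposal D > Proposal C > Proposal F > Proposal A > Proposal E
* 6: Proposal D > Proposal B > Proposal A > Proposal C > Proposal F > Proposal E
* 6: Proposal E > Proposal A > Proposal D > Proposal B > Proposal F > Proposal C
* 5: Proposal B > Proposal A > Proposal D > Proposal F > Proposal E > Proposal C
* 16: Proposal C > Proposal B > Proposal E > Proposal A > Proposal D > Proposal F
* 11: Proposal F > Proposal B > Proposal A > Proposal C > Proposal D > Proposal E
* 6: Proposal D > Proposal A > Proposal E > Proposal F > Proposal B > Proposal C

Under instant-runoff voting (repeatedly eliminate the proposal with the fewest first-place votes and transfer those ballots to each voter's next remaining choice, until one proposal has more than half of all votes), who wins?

Proposal D

Round 1: Proposal A 0, Proposal B 10, Proposal C 16, Proposal D 12, Proposal E 6, Proposal F 11. Proposal A eliminated.
Round 2: Proposal B 10, Proposal C 16, Proposal D 12, Proposal E 6, Proposal F 11. Proposal E eliminated.
Round 3: Proposal B 10, Proposal C 16, Proposal D 18, Proposal F 11. Proposal B eliminated.
Round 4: Proposal C 16, Proposal D 28, Proposal F 11. Proposal D has a majority (≥28).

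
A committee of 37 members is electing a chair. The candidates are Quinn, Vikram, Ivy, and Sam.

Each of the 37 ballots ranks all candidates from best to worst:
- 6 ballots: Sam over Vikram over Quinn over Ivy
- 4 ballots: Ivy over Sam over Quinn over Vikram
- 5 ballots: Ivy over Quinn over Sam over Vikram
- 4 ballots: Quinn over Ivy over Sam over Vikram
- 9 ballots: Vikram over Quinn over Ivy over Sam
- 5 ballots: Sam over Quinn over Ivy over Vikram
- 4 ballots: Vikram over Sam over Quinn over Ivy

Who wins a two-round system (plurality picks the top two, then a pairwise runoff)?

Sam

Round 1 first-place votes: Quinn 4, Vikram 13, Ivy 9, Sam 11. Vikram and Sam advance.
Runoff: Vikram is ranked above Sam on 13 ballots, Sam above Vikram on 24.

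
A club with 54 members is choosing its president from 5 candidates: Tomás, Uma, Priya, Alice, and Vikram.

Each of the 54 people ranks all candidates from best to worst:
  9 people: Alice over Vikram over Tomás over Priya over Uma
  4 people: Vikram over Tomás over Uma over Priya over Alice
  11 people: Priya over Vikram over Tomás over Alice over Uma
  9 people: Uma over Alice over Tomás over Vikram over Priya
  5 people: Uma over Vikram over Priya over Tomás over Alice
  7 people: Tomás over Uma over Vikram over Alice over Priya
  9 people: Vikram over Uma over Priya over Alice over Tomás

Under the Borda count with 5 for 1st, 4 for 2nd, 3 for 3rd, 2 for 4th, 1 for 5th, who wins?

Tomás: 9×3 + 4×4 + 11×3 + 9×3 + 5×2 + 7×5 + 9×1 = 157
Uma: 9×1 + 4×3 + 11×1 + 9×5 + 5×5 + 7×4 + 9×4 = 166
Priya: 9×2 + 4×2 + 11×5 + 9×1 + 5×3 + 7×1 + 9×3 = 139
Alice: 9×5 + 4×1 + 11×2 + 9×4 + 5×1 + 7×2 + 9×2 = 144
Vikram: 9×4 + 4×5 + 11×4 + 9×2 + 5×4 + 7×3 + 9×5 = 204

Vikram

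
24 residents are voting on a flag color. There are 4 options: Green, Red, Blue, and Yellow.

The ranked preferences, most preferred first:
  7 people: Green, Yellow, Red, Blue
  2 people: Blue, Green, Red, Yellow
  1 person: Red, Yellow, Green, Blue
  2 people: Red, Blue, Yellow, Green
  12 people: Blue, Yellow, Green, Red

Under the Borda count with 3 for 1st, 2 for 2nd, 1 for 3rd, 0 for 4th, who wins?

Green: 7×3 + 2×2 + 1×1 + 2×0 + 12×1 = 38
Red: 7×1 + 2×1 + 1×3 + 2×3 + 12×0 = 18
Blue: 7×0 + 2×3 + 1×0 + 2×2 + 12×3 = 46
Yellow: 7×2 + 2×0 + 1×2 + 2×1 + 12×2 = 42

Blue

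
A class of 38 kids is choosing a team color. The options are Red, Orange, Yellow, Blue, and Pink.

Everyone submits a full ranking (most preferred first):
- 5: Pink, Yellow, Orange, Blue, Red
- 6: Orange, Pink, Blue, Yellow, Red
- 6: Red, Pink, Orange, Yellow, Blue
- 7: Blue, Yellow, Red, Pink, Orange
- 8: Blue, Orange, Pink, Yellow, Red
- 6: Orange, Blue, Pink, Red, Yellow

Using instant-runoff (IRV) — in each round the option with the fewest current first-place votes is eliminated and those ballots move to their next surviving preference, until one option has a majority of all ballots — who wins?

Round 1: Red 6, Orange 12, Yellow 0, Blue 15, Pink 5. Yellow eliminated.
Round 2: Red 6, Orange 12, Blue 15, Pink 5. Pink eliminated.
Round 3: Red 6, Orange 17, Blue 15. Red eliminated.
Round 4: Orange 23, Blue 15. Orange has a majority (≥20).

Orange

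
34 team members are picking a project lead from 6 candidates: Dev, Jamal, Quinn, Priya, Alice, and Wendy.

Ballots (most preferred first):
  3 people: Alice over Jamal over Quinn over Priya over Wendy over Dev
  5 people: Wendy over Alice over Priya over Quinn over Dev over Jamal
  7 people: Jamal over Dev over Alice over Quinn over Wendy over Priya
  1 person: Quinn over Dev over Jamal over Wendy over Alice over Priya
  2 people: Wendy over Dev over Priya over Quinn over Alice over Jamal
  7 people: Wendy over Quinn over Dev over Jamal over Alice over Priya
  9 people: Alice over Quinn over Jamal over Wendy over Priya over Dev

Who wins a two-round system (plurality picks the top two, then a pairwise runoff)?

Alice

Round 1 first-place votes: Dev 0, Jamal 7, Quinn 1, Priya 0, Alice 12, Wendy 14. Wendy and Alice advance.
Runoff: Wendy is ranked above Alice on 15 ballots, Alice above Wendy on 19.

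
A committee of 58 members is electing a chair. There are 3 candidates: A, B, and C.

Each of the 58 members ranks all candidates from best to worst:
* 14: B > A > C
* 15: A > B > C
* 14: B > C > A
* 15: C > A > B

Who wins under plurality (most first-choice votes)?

B

First-place votes: A 15, B 28, C 15.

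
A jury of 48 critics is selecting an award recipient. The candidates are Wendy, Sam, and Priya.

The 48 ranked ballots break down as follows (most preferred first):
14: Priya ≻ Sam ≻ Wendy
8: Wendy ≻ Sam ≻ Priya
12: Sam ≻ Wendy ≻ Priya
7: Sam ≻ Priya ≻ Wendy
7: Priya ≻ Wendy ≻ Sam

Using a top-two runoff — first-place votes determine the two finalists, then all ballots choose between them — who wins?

Sam

Round 1 first-place votes: Wendy 8, Sam 19, Priya 21. Priya and Sam advance.
Runoff: Priya is ranked above Sam on 21 ballots, Sam above Priya on 27.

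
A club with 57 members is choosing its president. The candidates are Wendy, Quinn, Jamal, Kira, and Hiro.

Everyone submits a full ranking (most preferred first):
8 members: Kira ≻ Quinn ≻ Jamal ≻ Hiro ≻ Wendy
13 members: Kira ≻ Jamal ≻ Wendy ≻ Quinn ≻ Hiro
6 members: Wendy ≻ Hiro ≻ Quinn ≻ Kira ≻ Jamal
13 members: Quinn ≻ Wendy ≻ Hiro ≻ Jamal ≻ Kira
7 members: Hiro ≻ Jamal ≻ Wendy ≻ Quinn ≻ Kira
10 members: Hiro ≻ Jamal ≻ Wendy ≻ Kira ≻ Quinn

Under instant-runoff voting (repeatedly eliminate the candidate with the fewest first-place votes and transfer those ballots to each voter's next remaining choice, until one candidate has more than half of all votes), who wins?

Round 1: Wendy 6, Quinn 13, Jamal 0, Kira 21, Hiro 17. Jamal eliminated.
Round 2: Wendy 6, Quinn 13, Kira 21, Hiro 17. Wendy eliminated.
Round 3: Quinn 13, Kira 21, Hiro 23. Quinn eliminated.
Round 4: Kira 21, Hiro 36. Hiro has a majority (≥29).

Hiro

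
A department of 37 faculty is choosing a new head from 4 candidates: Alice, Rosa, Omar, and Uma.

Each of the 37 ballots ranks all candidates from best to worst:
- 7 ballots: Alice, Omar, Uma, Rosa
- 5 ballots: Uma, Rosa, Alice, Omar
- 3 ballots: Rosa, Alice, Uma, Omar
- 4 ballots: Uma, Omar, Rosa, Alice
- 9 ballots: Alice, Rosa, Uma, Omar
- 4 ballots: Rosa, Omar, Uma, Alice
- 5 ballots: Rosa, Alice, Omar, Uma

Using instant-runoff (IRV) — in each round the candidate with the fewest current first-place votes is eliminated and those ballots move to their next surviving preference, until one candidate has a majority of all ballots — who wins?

Round 1: Alice 16, Rosa 12, Omar 0, Uma 9. Omar eliminated.
Round 2: Alice 16, Rosa 12, Uma 9. Uma eliminated.
Round 3: Alice 16, Rosa 21. Rosa has a majority (≥19).

Rosa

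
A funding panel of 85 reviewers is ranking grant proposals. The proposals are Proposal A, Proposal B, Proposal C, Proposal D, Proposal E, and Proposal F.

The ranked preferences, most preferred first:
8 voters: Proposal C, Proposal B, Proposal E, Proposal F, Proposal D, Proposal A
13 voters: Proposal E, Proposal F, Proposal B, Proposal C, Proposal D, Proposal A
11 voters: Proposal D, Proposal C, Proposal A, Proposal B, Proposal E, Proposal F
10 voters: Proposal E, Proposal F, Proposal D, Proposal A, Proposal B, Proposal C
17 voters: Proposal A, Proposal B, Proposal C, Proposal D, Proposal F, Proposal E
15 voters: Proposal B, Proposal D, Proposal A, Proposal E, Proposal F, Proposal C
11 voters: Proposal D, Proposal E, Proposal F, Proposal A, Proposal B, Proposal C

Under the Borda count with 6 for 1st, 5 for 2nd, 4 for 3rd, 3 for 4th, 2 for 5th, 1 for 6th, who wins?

Proposal A: 8×1 + 13×1 + 11×4 + 10×3 + 17×6 + 15×4 + 11×3 = 290
Proposal B: 8×5 + 13×4 + 11×3 + 10×2 + 17×5 + 15×6 + 11×2 = 342
Proposal C: 8×6 + 13×3 + 11×5 + 10×1 + 17×4 + 15×1 + 11×1 = 246
Proposal D: 8×2 + 13×2 + 11×6 + 10×4 + 17×3 + 15×5 + 11×6 = 340
Proposal E: 8×4 + 13×6 + 11×2 + 10×6 + 17×1 + 15×3 + 11×5 = 309
Proposal F: 8×3 + 13×5 + 11×1 + 10×5 + 17×2 + 15×2 + 11×4 = 258

Proposal B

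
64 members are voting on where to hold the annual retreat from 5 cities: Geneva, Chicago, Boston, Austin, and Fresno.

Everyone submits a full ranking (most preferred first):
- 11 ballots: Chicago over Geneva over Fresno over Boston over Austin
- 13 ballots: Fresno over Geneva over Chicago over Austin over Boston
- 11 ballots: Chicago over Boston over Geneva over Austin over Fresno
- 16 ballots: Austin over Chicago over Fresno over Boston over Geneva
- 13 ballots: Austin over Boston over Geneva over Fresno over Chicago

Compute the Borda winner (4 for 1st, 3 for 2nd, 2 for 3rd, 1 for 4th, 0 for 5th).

Chicago

Geneva: 11×3 + 13×3 + 11×2 + 16×0 + 13×2 = 120
Chicago: 11×4 + 13×2 + 11×4 + 16×3 + 13×0 = 162
Boston: 11×1 + 13×0 + 11×3 + 16×1 + 13×3 = 99
Austin: 11×0 + 13×1 + 11×1 + 16×4 + 13×4 = 140
Fresno: 11×2 + 13×4 + 11×0 + 16×2 + 13×1 = 119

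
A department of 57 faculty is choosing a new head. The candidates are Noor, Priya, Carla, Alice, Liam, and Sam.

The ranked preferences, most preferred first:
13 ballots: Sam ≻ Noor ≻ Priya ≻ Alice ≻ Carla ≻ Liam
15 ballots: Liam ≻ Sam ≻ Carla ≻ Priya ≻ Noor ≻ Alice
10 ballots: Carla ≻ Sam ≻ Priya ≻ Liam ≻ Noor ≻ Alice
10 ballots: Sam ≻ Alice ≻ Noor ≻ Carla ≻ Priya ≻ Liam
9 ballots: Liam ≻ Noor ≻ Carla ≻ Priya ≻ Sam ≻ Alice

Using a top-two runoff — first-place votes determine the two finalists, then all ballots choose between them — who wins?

Round 1 first-place votes: Noor 0, Priya 0, Carla 10, Alice 0, Liam 24, Sam 23. Liam and Sam advance.
Runoff: Liam is ranked above Sam on 24 ballots, Sam above Liam on 33.

Sam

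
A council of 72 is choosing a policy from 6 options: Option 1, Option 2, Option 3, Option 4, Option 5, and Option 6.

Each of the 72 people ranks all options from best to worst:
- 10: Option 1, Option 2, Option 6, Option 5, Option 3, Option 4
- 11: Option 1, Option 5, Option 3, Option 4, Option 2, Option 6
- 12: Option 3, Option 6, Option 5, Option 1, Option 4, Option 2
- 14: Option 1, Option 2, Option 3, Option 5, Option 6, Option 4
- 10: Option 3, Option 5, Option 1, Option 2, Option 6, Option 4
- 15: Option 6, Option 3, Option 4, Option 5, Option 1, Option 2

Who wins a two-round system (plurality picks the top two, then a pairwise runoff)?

Option 3

Round 1 first-place votes: Option 1 35, Option 2 0, Option 3 22, Option 4 0, Option 5 0, Option 6 15. Option 1 and Option 3 advance.
Runoff: Option 1 is ranked above Option 3 on 35 ballots, Option 3 above Option 1 on 37.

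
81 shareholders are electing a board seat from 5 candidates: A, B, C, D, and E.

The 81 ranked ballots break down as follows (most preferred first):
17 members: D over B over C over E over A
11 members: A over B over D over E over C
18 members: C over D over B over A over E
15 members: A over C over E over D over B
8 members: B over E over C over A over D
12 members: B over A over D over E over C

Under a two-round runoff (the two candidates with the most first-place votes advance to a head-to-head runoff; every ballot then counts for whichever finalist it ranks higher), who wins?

B

Round 1 first-place votes: A 26, B 20, C 18, D 17, E 0. A and B advance.
Runoff: A is ranked above B on 26 ballots, B above A on 55.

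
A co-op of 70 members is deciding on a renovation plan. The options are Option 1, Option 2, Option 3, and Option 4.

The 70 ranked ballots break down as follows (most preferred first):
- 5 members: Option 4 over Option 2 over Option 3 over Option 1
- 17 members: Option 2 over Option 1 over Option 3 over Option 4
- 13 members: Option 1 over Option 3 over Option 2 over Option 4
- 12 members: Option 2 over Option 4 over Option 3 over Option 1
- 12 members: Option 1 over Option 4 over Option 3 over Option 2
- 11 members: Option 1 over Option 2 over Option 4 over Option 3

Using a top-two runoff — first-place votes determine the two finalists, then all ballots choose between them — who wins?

Round 1 first-place votes: Option 1 36, Option 2 29, Option 3 0, Option 4 5. Option 1 and Option 2 advance.
Runoff: Option 1 is ranked above Option 2 on 36 ballots, Option 2 above Option 1 on 34.

Option 1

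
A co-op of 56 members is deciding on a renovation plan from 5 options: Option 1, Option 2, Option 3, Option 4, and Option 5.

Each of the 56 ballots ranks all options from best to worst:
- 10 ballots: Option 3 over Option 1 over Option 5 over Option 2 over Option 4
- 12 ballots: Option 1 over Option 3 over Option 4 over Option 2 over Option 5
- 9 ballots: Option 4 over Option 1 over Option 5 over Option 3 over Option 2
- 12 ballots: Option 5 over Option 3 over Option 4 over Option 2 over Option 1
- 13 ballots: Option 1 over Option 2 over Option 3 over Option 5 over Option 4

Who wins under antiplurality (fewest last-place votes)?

Option 3

Last-place votes: Option 1 12, Option 2 9, Option 3 0, Option 4 23, Option 5 12.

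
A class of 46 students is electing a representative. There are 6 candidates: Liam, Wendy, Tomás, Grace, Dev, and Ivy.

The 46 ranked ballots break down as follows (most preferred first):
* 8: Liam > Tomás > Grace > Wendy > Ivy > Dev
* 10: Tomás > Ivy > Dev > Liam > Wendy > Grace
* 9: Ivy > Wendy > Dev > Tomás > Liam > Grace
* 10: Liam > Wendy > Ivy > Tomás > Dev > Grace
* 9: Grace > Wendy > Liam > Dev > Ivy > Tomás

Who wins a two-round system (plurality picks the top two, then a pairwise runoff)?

Liam

Round 1 first-place votes: Liam 18, Wendy 0, Tomás 10, Grace 9, Dev 0, Ivy 9. Liam and Tomás advance.
Runoff: Liam is ranked above Tomás on 27 ballots, Tomás above Liam on 19.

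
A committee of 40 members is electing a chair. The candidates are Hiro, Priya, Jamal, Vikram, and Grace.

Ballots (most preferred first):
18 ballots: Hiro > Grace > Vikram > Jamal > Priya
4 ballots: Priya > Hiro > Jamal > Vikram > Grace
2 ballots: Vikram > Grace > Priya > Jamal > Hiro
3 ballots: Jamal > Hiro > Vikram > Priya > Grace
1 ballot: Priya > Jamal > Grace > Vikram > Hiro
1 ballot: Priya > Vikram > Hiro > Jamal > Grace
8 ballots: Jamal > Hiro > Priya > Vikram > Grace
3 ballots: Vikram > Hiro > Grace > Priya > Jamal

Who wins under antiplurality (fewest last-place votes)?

Last-place votes: Hiro 3, Priya 18, Jamal 3, Vikram 0, Grace 16.

Vikram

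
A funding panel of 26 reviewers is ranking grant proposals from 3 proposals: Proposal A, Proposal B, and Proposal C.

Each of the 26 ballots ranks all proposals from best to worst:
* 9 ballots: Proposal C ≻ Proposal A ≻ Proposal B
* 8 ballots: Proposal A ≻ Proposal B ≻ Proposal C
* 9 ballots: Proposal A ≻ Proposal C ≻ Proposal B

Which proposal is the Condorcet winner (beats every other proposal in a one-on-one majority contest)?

Proposal A

Proposal A vs Proposal B: 26–0
Proposal A vs Proposal C: 17–9
Proposal A beats every other proposal.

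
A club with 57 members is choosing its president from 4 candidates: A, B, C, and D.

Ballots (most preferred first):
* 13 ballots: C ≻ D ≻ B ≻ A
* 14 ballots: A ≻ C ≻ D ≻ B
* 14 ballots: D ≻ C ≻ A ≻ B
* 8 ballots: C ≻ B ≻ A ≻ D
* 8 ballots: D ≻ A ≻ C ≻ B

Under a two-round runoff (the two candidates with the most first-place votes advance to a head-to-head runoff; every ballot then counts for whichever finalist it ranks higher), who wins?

Round 1 first-place votes: A 14, B 0, C 21, D 22. D and C advance.
Runoff: D is ranked above C on 22 ballots, C above D on 35.

C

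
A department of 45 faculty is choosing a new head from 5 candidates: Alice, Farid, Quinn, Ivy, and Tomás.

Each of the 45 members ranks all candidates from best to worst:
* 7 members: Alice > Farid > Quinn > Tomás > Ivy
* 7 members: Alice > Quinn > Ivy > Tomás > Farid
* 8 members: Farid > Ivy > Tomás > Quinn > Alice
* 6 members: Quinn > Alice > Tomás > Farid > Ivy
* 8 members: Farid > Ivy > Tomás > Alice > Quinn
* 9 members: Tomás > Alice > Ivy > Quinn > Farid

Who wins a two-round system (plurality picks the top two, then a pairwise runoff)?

Alice

Round 1 first-place votes: Alice 14, Farid 16, Quinn 6, Ivy 0, Tomás 9. Farid and Alice advance.
Runoff: Farid is ranked above Alice on 16 ballots, Alice above Farid on 29.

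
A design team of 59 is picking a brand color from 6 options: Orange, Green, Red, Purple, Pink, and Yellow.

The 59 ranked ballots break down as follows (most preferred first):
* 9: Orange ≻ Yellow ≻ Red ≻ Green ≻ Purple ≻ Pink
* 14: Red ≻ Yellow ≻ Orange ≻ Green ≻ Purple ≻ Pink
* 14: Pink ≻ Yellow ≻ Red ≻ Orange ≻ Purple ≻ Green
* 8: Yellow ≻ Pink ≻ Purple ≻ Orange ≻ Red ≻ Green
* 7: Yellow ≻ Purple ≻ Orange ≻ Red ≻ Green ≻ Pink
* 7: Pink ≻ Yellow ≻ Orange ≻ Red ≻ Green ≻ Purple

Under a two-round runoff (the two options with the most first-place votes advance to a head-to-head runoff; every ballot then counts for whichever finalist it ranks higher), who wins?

Yellow

Round 1 first-place votes: Orange 9, Green 0, Red 14, Purple 0, Pink 21, Yellow 15. Pink and Yellow advance.
Runoff: Pink is ranked above Yellow on 21 ballots, Yellow above Pink on 38.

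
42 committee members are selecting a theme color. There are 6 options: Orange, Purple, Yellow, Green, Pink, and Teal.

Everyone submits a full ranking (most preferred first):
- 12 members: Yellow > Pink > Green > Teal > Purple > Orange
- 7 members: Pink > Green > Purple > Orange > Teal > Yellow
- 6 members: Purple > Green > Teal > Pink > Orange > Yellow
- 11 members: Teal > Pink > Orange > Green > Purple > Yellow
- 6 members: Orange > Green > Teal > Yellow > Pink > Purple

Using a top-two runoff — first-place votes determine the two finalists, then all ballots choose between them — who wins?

Teal

Round 1 first-place votes: Orange 6, Purple 6, Yellow 12, Green 0, Pink 7, Teal 11. Yellow and Teal advance.
Runoff: Yellow is ranked above Teal on 12 ballots, Teal above Yellow on 30.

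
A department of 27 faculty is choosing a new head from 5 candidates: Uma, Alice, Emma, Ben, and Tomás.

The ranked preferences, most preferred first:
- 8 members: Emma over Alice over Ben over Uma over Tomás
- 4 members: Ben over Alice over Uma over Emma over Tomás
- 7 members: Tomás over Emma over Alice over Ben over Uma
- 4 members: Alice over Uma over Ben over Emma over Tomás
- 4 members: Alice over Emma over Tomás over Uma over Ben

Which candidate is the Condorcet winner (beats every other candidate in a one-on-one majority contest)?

Emma

Emma vs Uma: 19–8
Emma vs Alice: 15–12
Emma vs Ben: 19–8
Emma vs Tomás: 20–7
Emma beats every other candidate.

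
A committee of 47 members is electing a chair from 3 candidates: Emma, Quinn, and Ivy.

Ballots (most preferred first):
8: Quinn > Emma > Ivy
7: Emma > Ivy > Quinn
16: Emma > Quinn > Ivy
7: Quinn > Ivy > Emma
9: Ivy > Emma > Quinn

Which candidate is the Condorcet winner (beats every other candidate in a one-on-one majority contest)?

Emma vs Quinn: 32–15
Emma vs Ivy: 31–16
Emma beats every other candidate.

Emma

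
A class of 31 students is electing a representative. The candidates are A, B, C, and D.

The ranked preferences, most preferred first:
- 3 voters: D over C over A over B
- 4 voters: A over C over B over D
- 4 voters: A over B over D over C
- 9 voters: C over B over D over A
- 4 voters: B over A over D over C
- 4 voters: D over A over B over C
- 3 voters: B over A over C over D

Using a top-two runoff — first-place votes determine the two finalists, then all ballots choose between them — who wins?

A

Round 1 first-place votes: A 8, B 7, C 9, D 7. C and A advance.
Runoff: C is ranked above A on 12 ballots, A above C on 19.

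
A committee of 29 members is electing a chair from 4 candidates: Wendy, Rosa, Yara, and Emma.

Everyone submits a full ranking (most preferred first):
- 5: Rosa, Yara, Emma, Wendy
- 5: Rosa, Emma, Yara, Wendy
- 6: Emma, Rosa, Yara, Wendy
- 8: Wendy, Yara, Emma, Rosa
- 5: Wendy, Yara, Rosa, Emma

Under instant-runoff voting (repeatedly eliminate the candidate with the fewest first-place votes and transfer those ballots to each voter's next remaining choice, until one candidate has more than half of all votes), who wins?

Rosa

Round 1: Wendy 13, Rosa 10, Yara 0, Emma 6. Yara eliminated.
Round 2: Wendy 13, Rosa 10, Emma 6. Emma eliminated.
Round 3: Wendy 13, Rosa 16. Rosa has a majority (≥15).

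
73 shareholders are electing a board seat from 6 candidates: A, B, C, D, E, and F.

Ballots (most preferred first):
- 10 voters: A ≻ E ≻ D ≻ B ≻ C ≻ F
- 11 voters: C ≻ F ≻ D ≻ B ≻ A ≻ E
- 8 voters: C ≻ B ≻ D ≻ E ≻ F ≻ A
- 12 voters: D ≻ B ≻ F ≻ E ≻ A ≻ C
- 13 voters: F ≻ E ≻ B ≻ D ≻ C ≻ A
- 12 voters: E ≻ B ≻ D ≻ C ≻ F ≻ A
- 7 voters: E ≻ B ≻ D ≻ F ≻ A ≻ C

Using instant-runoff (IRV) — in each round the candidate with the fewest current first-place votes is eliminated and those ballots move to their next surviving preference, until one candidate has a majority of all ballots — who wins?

E

Round 1: A 10, B 0, C 19, D 12, E 19, F 13. B eliminated.
Round 2: A 10, C 19, D 12, E 19, F 13. A eliminated.
Round 3: C 19, D 12, E 29, F 13. D eliminated.
Round 4: C 19, E 29, F 25. C eliminated.
Round 5: E 37, F 36. E has a majority (≥37).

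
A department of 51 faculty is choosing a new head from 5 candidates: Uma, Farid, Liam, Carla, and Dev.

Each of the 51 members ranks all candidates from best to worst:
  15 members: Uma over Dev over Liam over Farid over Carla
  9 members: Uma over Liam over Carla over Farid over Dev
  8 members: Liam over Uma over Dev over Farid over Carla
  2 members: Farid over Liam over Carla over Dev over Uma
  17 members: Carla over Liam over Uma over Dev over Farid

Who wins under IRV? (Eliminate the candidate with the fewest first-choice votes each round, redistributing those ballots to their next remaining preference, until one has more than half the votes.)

Uma

Round 1: Uma 24, Farid 2, Liam 8, Carla 17, Dev 0. Dev eliminated.
Round 2: Uma 24, Farid 2, Liam 8, Carla 17. Farid eliminated.
Round 3: Uma 24, Liam 10, Carla 17. Liam eliminated.
Round 4: Uma 32, Carla 19. Uma has a majority (≥26).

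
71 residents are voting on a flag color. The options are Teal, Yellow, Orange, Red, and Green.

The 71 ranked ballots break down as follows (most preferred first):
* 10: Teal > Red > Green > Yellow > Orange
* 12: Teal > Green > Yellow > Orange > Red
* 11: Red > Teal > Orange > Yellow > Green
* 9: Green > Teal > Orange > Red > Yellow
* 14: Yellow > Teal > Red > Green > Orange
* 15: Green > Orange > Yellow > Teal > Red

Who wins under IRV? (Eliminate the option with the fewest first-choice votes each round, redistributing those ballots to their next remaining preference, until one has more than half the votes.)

Round 1: Teal 22, Yellow 14, Orange 0, Red 11, Green 24. Orange eliminated.
Round 2: Teal 22, Yellow 14, Red 11, Green 24. Red eliminated.
Round 3: Teal 33, Yellow 14, Green 24. Yellow eliminated.
Round 4: Teal 47, Green 24. Teal has a majority (≥36).

Teal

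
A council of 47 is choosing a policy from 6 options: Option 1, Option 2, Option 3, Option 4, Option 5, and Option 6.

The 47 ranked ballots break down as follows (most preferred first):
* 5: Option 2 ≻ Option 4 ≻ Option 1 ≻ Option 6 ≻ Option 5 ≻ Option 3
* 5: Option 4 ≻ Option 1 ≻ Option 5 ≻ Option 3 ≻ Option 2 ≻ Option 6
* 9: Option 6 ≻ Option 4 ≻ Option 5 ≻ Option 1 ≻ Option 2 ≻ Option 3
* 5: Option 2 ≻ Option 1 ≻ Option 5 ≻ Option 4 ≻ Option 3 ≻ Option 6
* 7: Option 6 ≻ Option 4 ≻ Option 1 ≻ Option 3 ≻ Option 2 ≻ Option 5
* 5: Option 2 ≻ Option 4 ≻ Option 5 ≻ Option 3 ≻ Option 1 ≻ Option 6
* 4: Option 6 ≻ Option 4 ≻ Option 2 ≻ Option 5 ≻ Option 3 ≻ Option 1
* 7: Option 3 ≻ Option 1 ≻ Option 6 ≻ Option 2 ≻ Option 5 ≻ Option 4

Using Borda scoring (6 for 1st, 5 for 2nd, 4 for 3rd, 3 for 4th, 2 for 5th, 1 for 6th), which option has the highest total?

Option 1: 5×4 + 5×5 + 9×3 + 5×5 + 7×4 + 5×2 + 4×1 + 7×5 = 174
Option 2: 5×6 + 5×2 + 9×2 + 5×6 + 7×2 + 5×6 + 4×4 + 7×3 = 169
Option 3: 5×1 + 5×3 + 9×1 + 5×2 + 7×3 + 5×3 + 4×2 + 7×6 = 125
Option 4: 5×5 + 5×6 + 9×5 + 5×3 + 7×5 + 5×5 + 4×5 + 7×1 = 202
Option 5: 5×2 + 5×4 + 9×4 + 5×4 + 7×1 + 5×4 + 4×3 + 7×2 = 139
Option 6: 5×3 + 5×1 + 9×6 + 5×1 + 7×6 + 5×1 + 4×6 + 7×4 = 178

Option 4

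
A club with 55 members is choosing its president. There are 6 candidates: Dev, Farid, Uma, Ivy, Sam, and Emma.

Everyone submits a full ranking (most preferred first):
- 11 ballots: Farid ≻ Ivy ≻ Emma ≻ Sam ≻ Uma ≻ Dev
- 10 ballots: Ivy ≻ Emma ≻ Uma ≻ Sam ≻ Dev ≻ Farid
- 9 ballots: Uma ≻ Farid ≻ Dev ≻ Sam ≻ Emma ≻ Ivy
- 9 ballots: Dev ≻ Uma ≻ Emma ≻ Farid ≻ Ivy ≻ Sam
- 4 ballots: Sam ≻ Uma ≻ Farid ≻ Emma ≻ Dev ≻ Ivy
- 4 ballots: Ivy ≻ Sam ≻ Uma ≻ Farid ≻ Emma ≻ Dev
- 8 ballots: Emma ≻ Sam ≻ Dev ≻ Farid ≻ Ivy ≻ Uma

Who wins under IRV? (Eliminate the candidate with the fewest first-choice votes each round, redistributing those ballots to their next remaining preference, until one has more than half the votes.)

Dev

Round 1: Dev 9, Farid 11, Uma 9, Ivy 14, Sam 4, Emma 8. Sam eliminated.
Round 2: Dev 9, Farid 11, Uma 13, Ivy 14, Emma 8. Emma eliminated.
Round 3: Dev 17, Farid 11, Uma 13, Ivy 14. Farid eliminated.
Round 4: Dev 17, Uma 13, Ivy 25. Uma eliminated.
Round 5: Dev 30, Ivy 25. Dev has a majority (≥28).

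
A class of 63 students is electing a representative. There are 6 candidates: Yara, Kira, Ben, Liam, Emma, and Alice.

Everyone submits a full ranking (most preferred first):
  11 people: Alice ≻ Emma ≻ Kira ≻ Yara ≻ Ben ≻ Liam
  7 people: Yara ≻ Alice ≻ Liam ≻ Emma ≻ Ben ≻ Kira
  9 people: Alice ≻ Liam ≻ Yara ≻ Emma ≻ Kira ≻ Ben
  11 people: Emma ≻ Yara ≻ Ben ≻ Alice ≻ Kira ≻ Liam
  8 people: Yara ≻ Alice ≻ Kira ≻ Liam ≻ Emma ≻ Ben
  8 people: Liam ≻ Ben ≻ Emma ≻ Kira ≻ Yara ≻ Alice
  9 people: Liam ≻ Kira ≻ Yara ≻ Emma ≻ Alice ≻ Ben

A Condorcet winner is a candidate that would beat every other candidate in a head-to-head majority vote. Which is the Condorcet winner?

Yara

Yara vs Kira: 35–28
Yara vs Ben: 55–8
Yara vs Liam: 37–26
Yara vs Emma: 33–30
Yara vs Alice: 43–20
Yara beats every other candidate.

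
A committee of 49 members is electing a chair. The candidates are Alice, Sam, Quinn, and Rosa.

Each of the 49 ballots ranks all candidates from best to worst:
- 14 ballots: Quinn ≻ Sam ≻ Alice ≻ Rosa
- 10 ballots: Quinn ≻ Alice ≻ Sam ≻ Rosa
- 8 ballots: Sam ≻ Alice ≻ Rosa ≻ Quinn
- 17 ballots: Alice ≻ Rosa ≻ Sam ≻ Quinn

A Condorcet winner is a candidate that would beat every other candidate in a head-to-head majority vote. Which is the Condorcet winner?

Alice

Alice vs Sam: 27–22
Alice vs Quinn: 25–24
Alice vs Rosa: 49–0
Alice beats every other candidate.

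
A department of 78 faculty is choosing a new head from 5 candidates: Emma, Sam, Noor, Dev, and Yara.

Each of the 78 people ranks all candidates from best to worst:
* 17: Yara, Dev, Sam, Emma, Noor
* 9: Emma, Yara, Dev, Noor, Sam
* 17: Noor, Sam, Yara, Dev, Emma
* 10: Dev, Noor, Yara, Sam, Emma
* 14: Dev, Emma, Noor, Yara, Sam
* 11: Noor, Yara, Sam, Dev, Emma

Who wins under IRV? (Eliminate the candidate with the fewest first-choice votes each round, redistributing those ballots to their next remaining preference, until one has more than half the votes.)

Round 1: Emma 9, Sam 0, Noor 28, Dev 24, Yara 17. Sam eliminated.
Round 2: Emma 9, Noor 28, Dev 24, Yara 17. Emma eliminated.
Round 3: Noor 28, Dev 24, Yara 26. Dev eliminated.
Round 4: Noor 52, Yara 26. Noor has a majority (≥40).

Noor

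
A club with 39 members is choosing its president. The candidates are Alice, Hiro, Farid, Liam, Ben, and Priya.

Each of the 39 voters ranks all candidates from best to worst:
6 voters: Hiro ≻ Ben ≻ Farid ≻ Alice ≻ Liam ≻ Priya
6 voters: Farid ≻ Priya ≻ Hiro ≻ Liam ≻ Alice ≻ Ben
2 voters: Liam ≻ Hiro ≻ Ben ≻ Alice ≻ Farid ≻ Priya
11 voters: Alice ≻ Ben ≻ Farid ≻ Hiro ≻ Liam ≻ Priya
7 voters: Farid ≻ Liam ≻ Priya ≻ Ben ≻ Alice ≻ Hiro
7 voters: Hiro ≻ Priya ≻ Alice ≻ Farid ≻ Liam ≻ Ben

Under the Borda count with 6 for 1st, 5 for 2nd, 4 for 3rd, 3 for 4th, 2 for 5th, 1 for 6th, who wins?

Alice: 6×3 + 6×2 + 2×3 + 11×6 + 7×2 + 7×4 = 144
Hiro: 6×6 + 6×4 + 2×5 + 11×3 + 7×1 + 7×6 = 152
Farid: 6×4 + 6×6 + 2×2 + 11×4 + 7×6 + 7×3 = 171
Liam: 6×2 + 6×3 + 2×6 + 11×2 + 7×5 + 7×2 = 113
Ben: 6×5 + 6×1 + 2×4 + 11×5 + 7×3 + 7×1 = 127
Priya: 6×1 + 6×5 + 2×1 + 11×1 + 7×4 + 7×5 = 112

Farid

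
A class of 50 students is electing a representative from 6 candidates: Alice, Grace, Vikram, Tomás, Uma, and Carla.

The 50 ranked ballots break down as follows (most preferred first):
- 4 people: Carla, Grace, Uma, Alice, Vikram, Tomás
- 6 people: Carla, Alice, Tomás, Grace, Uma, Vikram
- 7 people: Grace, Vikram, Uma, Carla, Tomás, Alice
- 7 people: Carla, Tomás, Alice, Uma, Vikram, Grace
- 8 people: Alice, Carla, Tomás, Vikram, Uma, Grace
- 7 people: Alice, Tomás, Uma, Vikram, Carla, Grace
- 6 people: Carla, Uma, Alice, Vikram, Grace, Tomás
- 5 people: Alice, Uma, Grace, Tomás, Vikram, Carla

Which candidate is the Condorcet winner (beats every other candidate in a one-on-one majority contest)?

Carla

Carla vs Alice: 30–20
Carla vs Grace: 38–12
Carla vs Vikram: 31–19
Carla vs Tomás: 38–12
Carla vs Uma: 31–19
Carla beats every other candidate.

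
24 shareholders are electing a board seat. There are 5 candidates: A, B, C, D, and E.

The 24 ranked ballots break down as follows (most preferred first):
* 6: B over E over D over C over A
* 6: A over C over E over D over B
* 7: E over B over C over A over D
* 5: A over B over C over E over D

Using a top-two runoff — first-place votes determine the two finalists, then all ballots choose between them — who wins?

E

Round 1 first-place votes: A 11, B 6, C 0, D 0, E 7. A and E advance.
Runoff: A is ranked above E on 11 ballots, E above A on 13.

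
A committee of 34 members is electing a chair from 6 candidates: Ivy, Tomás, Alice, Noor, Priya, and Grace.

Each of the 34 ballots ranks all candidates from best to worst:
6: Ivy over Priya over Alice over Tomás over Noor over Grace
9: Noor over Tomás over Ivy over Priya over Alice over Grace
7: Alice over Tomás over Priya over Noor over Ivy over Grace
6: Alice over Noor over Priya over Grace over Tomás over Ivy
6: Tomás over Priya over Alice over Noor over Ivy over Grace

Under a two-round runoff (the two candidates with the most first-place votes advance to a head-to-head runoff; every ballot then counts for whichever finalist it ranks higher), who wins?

Round 1 first-place votes: Ivy 6, Tomás 6, Alice 13, Noor 9, Priya 0, Grace 0. Alice and Noor advance.
Runoff: Alice is ranked above Noor on 25 ballots, Noor above Alice on 9.

Alice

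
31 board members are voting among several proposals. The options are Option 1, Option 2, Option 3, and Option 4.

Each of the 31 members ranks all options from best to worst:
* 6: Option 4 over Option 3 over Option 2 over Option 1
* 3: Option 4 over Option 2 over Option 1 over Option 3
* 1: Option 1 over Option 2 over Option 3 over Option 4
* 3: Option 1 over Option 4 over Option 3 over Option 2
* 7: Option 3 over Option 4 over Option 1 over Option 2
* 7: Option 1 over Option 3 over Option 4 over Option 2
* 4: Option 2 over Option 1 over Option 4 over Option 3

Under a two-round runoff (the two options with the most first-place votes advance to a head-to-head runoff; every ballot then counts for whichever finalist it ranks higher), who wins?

Round 1 first-place votes: Option 1 11, Option 2 4, Option 3 7, Option 4 9. Option 1 and Option 4 advance.
Runoff: Option 1 is ranked above Option 4 on 15 ballots, Option 4 above Option 1 on 16.

Option 4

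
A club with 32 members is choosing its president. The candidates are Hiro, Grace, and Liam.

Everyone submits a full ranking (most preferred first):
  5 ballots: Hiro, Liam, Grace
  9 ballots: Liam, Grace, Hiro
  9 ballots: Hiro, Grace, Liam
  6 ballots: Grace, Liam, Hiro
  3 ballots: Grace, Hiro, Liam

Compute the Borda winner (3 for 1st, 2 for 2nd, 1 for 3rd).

Grace

Hiro: 5×3 + 9×1 + 9×3 + 6×1 + 3×2 = 63
Grace: 5×1 + 9×2 + 9×2 + 6×3 + 3×3 = 68
Liam: 5×2 + 9×3 + 9×1 + 6×2 + 3×1 = 61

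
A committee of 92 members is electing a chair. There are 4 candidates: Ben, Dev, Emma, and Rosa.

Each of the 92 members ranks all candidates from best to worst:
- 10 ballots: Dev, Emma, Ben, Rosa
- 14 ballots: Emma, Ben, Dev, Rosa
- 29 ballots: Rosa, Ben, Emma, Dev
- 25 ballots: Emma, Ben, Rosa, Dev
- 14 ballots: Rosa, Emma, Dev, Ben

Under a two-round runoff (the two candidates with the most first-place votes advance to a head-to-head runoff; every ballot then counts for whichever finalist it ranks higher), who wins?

Round 1 first-place votes: Ben 0, Dev 10, Emma 39, Rosa 43. Rosa and Emma advance.
Runoff: Rosa is ranked above Emma on 43 ballots, Emma above Rosa on 49.

Emma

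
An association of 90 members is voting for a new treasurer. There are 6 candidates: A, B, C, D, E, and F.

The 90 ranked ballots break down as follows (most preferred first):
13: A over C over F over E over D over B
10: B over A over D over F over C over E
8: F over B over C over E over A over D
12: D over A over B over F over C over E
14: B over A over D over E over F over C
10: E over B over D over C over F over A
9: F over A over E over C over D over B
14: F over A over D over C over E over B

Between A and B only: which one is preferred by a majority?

A

A is ranked above B on 48 ballots; B above A on 42.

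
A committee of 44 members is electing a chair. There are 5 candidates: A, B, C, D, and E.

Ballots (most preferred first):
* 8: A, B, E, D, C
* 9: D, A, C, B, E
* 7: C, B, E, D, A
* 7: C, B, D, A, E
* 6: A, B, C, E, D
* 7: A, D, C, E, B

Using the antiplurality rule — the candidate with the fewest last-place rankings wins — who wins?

D

Last-place votes: A 7, B 7, C 8, D 6, E 16.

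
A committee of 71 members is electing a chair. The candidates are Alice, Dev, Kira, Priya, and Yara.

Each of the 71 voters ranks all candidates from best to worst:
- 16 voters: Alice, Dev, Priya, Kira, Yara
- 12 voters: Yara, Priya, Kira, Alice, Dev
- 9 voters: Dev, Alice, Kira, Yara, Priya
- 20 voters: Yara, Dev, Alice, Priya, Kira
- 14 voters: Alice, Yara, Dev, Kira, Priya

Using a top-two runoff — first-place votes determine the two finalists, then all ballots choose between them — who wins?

Round 1 first-place votes: Alice 30, Dev 9, Kira 0, Priya 0, Yara 32. Yara and Alice advance.
Runoff: Yara is ranked above Alice on 32 ballots, Alice above Yara on 39.

Alice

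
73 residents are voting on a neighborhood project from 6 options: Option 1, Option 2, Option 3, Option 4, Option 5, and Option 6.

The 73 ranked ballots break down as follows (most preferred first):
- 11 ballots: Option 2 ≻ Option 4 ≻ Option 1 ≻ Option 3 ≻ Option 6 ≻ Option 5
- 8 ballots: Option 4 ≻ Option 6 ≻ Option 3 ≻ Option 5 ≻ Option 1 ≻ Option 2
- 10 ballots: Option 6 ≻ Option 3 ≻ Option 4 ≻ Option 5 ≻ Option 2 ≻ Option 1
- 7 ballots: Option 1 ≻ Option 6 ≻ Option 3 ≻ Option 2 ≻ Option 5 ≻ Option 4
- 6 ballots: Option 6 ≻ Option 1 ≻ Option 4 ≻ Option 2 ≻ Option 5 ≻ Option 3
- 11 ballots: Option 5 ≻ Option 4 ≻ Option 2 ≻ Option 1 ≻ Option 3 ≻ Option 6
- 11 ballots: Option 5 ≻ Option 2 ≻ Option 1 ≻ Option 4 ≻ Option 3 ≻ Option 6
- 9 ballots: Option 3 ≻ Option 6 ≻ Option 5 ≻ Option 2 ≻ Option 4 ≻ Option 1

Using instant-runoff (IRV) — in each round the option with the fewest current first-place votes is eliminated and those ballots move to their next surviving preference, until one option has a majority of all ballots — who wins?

Round 1: Option 1 7, Option 2 11, Option 3 9, Option 4 8, Option 5 22, Option 6 16. Option 1 eliminated.
Round 2: Option 2 11, Option 3 9, Option 4 8, Option 5 22, Option 6 23. Option 4 eliminated.
Round 3: Option 2 11, Option 3 9, Option 5 22, Option 6 31. Option 3 eliminated.
Round 4: Option 2 11, Option 5 22, Option 6 40. Option 6 has a majority (≥37).

Option 6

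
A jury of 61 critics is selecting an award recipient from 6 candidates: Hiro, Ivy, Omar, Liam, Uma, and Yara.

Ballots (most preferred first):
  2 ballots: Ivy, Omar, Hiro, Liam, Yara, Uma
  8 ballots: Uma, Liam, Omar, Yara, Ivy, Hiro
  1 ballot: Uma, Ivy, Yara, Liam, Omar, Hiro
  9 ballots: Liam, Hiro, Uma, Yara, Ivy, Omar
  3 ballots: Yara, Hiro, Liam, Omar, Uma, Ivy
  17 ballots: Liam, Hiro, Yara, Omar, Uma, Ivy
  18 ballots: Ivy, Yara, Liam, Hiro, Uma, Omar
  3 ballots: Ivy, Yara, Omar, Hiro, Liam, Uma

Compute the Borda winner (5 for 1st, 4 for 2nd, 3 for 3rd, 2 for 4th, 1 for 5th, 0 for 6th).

Hiro: 2×3 + 8×0 + 1×0 + 9×4 + 3×4 + 17×4 + 18×2 + 3×2 = 164
Ivy: 2×5 + 8×1 + 1×4 + 9×1 + 3×0 + 17×0 + 18×5 + 3×5 = 136
Omar: 2×4 + 8×3 + 1×1 + 9×0 + 3×2 + 17×2 + 18×0 + 3×3 = 82
Liam: 2×2 + 8×4 + 1×2 + 9×5 + 3×3 + 17×5 + 18×3 + 3×1 = 234
Uma: 2×0 + 8×5 + 1×5 + 9×3 + 3×1 + 17×1 + 18×1 + 3×0 = 110
Yara: 2×1 + 8×2 + 1×3 + 9×2 + 3×5 + 17×3 + 18×4 + 3×4 = 189

Liam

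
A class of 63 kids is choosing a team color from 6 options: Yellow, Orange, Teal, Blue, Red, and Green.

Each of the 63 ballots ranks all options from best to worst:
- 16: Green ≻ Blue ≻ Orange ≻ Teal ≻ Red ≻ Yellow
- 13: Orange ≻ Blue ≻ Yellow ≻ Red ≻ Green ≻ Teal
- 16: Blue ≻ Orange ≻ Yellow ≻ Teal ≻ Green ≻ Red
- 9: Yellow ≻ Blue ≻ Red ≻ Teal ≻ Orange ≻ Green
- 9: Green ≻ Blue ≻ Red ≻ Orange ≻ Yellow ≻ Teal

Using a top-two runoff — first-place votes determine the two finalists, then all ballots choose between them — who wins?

Blue

Round 1 first-place votes: Yellow 9, Orange 13, Teal 0, Blue 16, Red 0, Green 25. Green and Blue advance.
Runoff: Green is ranked above Blue on 25 ballots, Blue above Green on 38.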